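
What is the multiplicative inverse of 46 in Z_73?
Since 73 is prime, by Fermat 46^(-1) ≡ 46^{71} ≡ 27 mod 73. Verify: 46 × 27 = 1242 ≡ 1 mod 73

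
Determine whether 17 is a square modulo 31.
By Euler's criterion: 17^{15} ≡ 30 (mod 31). Since this equals -1 (≡ 30), 17 is not a QR.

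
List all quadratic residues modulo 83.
Quadratic residues modulo 83: {1, 3, 4, 7, 9, 10, 11, 12, 16, 17, 21, 23, 25, 26, 27, 28, 29, 30, 31, 33, 36, 37, 38, 40, 41, 44, 48, 49, 51, 59, 61, 63, 64, 65, 68, 69, 70, 75, 77, 78, 81}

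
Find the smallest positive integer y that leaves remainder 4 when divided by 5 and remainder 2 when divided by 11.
M = 5 × 11 = 55. M₁ = 11, y₁ ≡ 1 (mod 5). M₂ = 5, y₂ ≡ 9 (mod 11). y = 4×11×1 + 2×5×9 ≡ 24 (mod 55)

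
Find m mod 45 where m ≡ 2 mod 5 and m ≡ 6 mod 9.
M = 5 × 9 = 45. M₁ = 9, y₁ ≡ 4 mod 5. M₂ = 5, y₂ ≡ 2 mod 9. m = 2×9×4 + 6×5×2 ≡ 42 mod 45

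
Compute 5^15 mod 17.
By repeated squaring (mod 17): 5^{1}≡5, 5^{2}≡8, 5^{4}≡13, 5^{8}≡16. Then 5^{15} = 5^{8+4+2+1} ≡ 16 × 13 × 8 × 5 ≡ 7 (mod 17)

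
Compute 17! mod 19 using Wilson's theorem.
(18)! = (17)! × (18) ≡ -1 mod 19. So (17)! ≡ -1 × (18)^(-1) ≡ (-1)×(-1) = 1 mod 19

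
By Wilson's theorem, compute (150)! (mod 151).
By Wilson's theorem, (150)! ≡ -1 ≡ 150 (mod 151)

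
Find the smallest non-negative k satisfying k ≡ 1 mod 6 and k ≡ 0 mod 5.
M = 6 × 5 = 30. M₁ = 5, y₁ ≡ 5 mod 6. M₂ = 6, y₂ ≡ 1 mod 5. k = 1×5×5 + 0×6×1 ≡ 25 mod 30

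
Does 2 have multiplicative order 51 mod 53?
Powers of 2 mod 53: 2^1≡2, 2^2≡4, 2^3≡8, 2^4≡16, 2^5≡32, 2^6≡11, 2^7≡22, 2^8≡44, 2^9≡35, 2^10≡17, 2^11≡34, 2^12≡15, 2^13≡30, 2^14≡7, 2^15≡14, 2^16≡28, 2^17≡3, 2^18≡6, 2^19≡12, 2^20≡24, 2^21≡48, 2^22≡43, 2^23≡33, 2^24≡13, 2^25≡26, 2^26≡52, 2^27≡51, 2^28≡49, 2^29≡45, 2^30≡37, 2^31≡21, 2^32≡42, 2^33≡31, 2^34≡9, 2^35≡18, 2^36≡36, 2^37≡19, 2^38≡38, 2^39≡23, 2^40≡46, 2^41≡39, 2^42≡25, 2^43≡50, 2^44≡47, 2^45≡41, 2^46≡29, 2^47≡5, 2^48≡10, 2^49≡20, 2^50≡40, 2^51≡27, 2^52≡1. 2^51≡27≢1, so ord ≠ 51. No, the actual order is 52.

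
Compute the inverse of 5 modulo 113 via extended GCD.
Extended GCD: 5(-45) + 113(2) = 1. So 5^(-1) ≡ -45 ≡ 68 (mod 113). Verify: 5 × 68 = 340 ≡ 1 (mod 113)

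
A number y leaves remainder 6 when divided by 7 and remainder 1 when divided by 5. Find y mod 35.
M = 7 × 5 = 35. M₁ = 5, y₁ ≡ 3 mod 7. M₂ = 7, y₂ ≡ 3 mod 5. y = 6×5×3 + 1×7×3 ≡ 6 mod 35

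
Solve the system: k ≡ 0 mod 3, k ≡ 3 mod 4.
M = 3 × 4 = 12. M₁ = 4, y₁ ≡ 1 mod 3. M₂ = 3, y₂ ≡ 3 mod 4. k = 0×4×1 + 3×3×3 ≡ 3 mod 12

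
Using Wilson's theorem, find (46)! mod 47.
By Wilson's theorem, (46)! ≡ -1 ≡ 46 (mod 47)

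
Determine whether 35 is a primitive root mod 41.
ord_41(35) divides 40. For each prime q|40: 35^{20}≡40, 35^{8}≡10, none ≡ 1. So 35 has order 40 and is a primitive root mod 41.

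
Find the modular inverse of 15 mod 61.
Since 61 is prime, by Fermat 15^(-1) ≡ 15^{59} ≡ 57 mod 61. Verify: 15 × 57 = 855 ≡ 1 mod 61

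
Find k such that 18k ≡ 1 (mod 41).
Since 41 is prime, by Fermat 18^(-1) ≡ 18^{39} ≡ 16 (mod 41). Verify: 18 × 16 = 288 ≡ 1 (mod 41)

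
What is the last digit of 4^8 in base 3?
Using Fermat: 4^{2} ≡ 1 (mod 3). 8 ≡ 0 (mod 2). So 4^{8} ≡ 4^{0} ≡ 1 (mod 3)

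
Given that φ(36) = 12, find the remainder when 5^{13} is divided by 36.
By Euler: 5^{12} ≡ 1 (mod 36) since gcd(5, 36) = 1. 13 = 1×12 + 1. So 5^{13} ≡ 5^{1} ≡ 5 (mod 36)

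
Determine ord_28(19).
Powers of 19 mod 28: 19^1≡19, 19^2≡25, 19^3≡27, 19^4≡9, 19^5≡3, 19^6≡1. So the order of 19 is 6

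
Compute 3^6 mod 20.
By repeated squaring mod 20: 3^{1}≡3, 3^{2}≡9, 3^{4}≡1. Then 3^{6} = 3^{4+2} ≡ 1 × 9 ≡ 9 mod 20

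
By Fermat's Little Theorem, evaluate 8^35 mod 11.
By Fermat: 8^{10} ≡ 1 mod 11. 35 = 3×10 + 5. So 8^{35} ≡ 8^{5} ≡ 10 mod 11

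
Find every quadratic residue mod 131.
Squares in Z_131*: {1, 3, 4, 5, 7, 9, 11, 12, 13, 15, 16, 20, 21, 25, 27, 28, 33, 34, 35, 36, 38, 39, 41, 43, 44, 45, 46, 48, 49, 52, 53, 55, 58, 59, 60, 61, 62, 63, 64, 65, 74, 75, 77, 80, 81, 84, 89, 91, 94, 99, 100, 101, 102, 105, 107, 108, 109, 112, 113, 114, 117, 121, 123, 125, 129}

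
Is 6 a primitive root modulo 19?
6^{9} ≡ 1 (mod 19) and 9 < 18, so ord_19(6) = 9 ≠ 18 and 6 is not a primitive root.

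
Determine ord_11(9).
Powers of 9 mod 11: 9^1≡9, 9^2≡4, 9^3≡3, 9^4≡5, 9^5≡1. Order = 5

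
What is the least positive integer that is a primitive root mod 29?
g = 2. Powers: [2, 4, 8, 16, 3, 6, 12, 24, ...] generates all 28 non-zero residues.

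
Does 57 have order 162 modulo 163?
57^{81} ≡ 1 mod 163 and 81 < 162, so ord_163(57) = 81 ≠ 162 and 57 is not a primitive root.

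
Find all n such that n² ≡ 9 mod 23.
The square roots of 9 mod 23 are 3 and 20. Verify: 3² = 9 ≡ 9 mod 23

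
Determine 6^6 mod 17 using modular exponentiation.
By repeated squaring mod 17: 6^{1}≡6, 6^{2}≡2, 6^{4}≡4. Then 6^{6} = 6^{4+2} ≡ 4 × 2 ≡ 8 mod 17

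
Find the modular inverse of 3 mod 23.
Since 23 is prime, by Fermat 3^(-1) ≡ 3^{21} ≡ 8 mod 23. Verify: 3 × 8 = 24 ≡ 1 mod 23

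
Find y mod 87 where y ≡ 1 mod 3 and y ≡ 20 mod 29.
M = 3 × 29 = 87. M₁ = 29, y₁ ≡ 2 mod 3. M₂ = 3, y₂ ≡ 10 mod 29. y = 1×29×2 + 20×3×10 ≡ 49 mod 87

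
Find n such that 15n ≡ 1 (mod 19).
Since 19 is prime, by Fermat 15^(-1) ≡ 15^{17} ≡ 14 (mod 19). Verify: 15 × 14 = 210 ≡ 1 (mod 19)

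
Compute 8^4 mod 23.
8^{4} = 4096 ≡ 2 mod 23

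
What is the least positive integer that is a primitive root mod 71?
g = 7. For each prime q|70: 7^{35}≡70, 7^{14}≡54, 7^{10}≡45, none ≡ 1, so ord_71(7) = 70 and 7 is a primitive root.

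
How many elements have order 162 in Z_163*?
Number of primitive roots mod 163 = φ(p-1) = φ(162) = 54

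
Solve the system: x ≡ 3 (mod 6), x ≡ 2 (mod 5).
M = 6 × 5 = 30. M₁ = 5, y₁ ≡ 5 (mod 6). M₂ = 6, y₂ ≡ 1 (mod 5). x = 3×5×5 + 2×6×1 ≡ 27 (mod 30)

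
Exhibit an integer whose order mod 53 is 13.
10 has order 13 mod 53 since 10^{13} ≡ 1 (mod 53) and no smaller power works.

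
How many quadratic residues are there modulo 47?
For prime 47, there are (p-1)/2 = (47-1)/2 = 23 quadratic residues (excluding 0).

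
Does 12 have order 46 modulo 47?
12^{23} ≡ 1 mod 47 and 23 < 46, so ord_47(12) = 23 ≠ 46 and 12 is not a primitive root.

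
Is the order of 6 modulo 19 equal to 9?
Powers of 6 mod 19: 6^1≡6, 6^2≡17, 6^3≡7, 6^4≡4, 6^5≡5, 6^6≡11, 6^7≡9, 6^8≡16, 6^9≡1. First k with 6^k≡1 is k=9. Yes, ord_19(6) = 9.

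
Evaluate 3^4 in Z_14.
3^{4} = 81 ≡ 11 (mod 14)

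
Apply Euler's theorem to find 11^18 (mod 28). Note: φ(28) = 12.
By Euler: 11^{12} ≡ 1 (mod 28) since gcd(11, 28) = 1. 18 = 1×12 + 6. So 11^{18} ≡ 11^{6} ≡ 1 (mod 28)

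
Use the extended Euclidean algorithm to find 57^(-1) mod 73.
Extended GCD: 57(-32) + 73(25) = 1. So 57^(-1) ≡ -32 ≡ 41 (mod 73). Verify: 57 × 41 = 2337 ≡ 1 (mod 73)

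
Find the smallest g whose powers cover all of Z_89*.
g = 3. For each prime q|88: 3^{44}≡88, 3^{8}≡64, none ≡ 1, so ord_89(3) = 88 and 3 is a primitive root.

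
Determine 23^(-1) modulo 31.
Since 31 is prime, by Fermat 23^(-1) ≡ 23^{29} ≡ 27 mod 31. Verify: 23 × 27 = 621 ≡ 1 mod 31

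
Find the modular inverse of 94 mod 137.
Since 137 is prime, by Fermat 94^(-1) ≡ 94^{135} ≡ 86 mod 137. Verify: 94 × 86 = 8084 ≡ 1 mod 137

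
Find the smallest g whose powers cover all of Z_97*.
g = 5. Powers: [5, 25, 28, 43, 21, 8, 40, 6, 30, ...] generates all 96 non-zero residues.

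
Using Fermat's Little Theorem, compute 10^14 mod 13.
By Fermat: 10^{12} ≡ 1 (mod 13). So 10^{14} = 10^{12} · 10^{2} ≡ 10^{2} ≡ 9 (mod 13)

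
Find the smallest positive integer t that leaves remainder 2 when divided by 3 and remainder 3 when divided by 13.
M = 3 × 13 = 39. M₁ = 13, y₁ ≡ 1 (mod 3). M₂ = 3, y₂ ≡ 9 (mod 13). t = 2×13×1 + 3×3×9 ≡ 29 (mod 39)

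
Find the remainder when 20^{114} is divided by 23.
By Fermat: 20^{22} ≡ 1 mod 23. 114 = 5×22 + 4. So 20^{114} ≡ 20^{4} ≡ 12 mod 23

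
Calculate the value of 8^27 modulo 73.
By repeated squaring (mod 73): 8^{1}≡8, 8^{2}≡64, 8^{4}≡8, 8^{8}≡64, 8^{16}≡8. Then 8^{27} = 8^{16+8+2+1} ≡ 8 × 64 × 64 × 8 ≡ 1 (mod 73)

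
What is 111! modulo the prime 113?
(112)! = (111)! × (112) ≡ -1 (mod 113). So (111)! ≡ -1 × (112)^(-1) ≡ (-1)×(-1) = 1 (mod 113)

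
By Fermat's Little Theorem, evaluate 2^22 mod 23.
By Fermat's Little Theorem, 2^{22} ≡ 1 (mod 23) since 23 is prime and gcd(2, 23) = 1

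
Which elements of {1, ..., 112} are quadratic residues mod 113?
Squares in Z_113*: {1, 2, 4, 7, 8, 9, 11, 13, 14, 15, 16, 18, 22, 25, 26, 28, 30, 31, 32, 36, 41, 44, 49, 50, 51, 52, 53, 56, 57, 60, 61, 62, 63, 64, 69, 72, 77, 81, 82, 83, 85, 87, 88, 91, 95, 97, 98, 99, 100, 102, 104, 105, 106, 109, 111, 112}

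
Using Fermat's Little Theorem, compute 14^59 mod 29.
By Fermat: 14^{28} ≡ 1 (mod 29). 59 = 2×28 + 3. So 14^{59} ≡ 14^{3} ≡ 18 (mod 29)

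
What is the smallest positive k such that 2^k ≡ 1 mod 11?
Powers of 2 mod 11: 2^1≡2, 2^2≡4, 2^3≡8, 2^4≡5, 2^5≡10, 2^6≡9, 2^7≡7, 2^8≡3, 2^9≡6, 2^10≡1. Order = 10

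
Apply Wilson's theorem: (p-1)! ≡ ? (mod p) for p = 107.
By Wilson's theorem, (106)! ≡ -1 ≡ 106 mod 107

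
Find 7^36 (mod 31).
Using Fermat: 7^{30} ≡ 1 (mod 31). 36 ≡ 6 (mod 30). So 7^{36} ≡ 7^{6} ≡ 4 (mod 31)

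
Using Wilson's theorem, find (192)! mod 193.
By Wilson's theorem, (192)! ≡ -1 ≡ 192 (mod 193)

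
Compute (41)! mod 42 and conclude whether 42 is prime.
(41)! mod 42 = 0. Since 0 ≢ -1 mod 42, 42 is not prime.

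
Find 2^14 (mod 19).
By repeated squaring (mod 19): 2^{1}≡2, 2^{2}≡4, 2^{4}≡16, 2^{8}≡9. Then 2^{14} = 2^{8+4+2} ≡ 9 × 16 × 4 ≡ 6 (mod 19)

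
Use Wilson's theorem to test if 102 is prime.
(101)! mod 102 = 0. Since 0 ≢ -1 mod 102, 102 is not prime.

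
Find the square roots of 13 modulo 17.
The square roots of 13 mod 17 are 8 and 9. Verify: 8² = 64 ≡ 13 mod 17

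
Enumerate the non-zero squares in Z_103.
Quadratic residues modulo 103: {1, 2, 4, 7, 8, 9, 13, 14, 15, 16, 17, 18, 19, 23, 25, 26, 28, 29, 30, 32, 33, 34, 36, 38, 41, 46, 49, 50, 52, 55, 56, 58, 59, 60, 61, 63, 64, 66, 68, 72, 76, 79, 81, 82, 83, 91, 92, 93, 97, 98, 100}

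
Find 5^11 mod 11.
Using Fermat: 5^{10} ≡ 1 mod 11. 11 ≡ 1 mod 10. So 5^{11} ≡ 5^{1} ≡ 5 mod 11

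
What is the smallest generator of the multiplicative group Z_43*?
g = 3. For each prime q|42: 3^{21}≡42, 3^{14}≡36, 3^{6}≡41, none ≡ 1, so ord_43(3) = 42 and 3 is a primitive root.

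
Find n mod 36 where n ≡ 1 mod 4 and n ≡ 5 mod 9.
M = 4 × 9 = 36. M₁ = 9, y₁ ≡ 1 mod 4. M₂ = 4, y₂ ≡ 7 mod 9. n = 1×9×1 + 5×4×7 ≡ 5 mod 36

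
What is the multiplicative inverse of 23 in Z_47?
Since 47 is prime, by Fermat 23^(-1) ≡ 23^{45} ≡ 45 mod 47. Verify: 23 × 45 = 1035 ≡ 1 mod 47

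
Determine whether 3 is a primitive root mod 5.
ord_5(3) divides 4. For each prime q|4: 3^{2}≡4, none ≡ 1. So 3 has order 4 and is a primitive root mod 5.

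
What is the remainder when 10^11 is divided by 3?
Using Fermat: 10^{2} ≡ 1 (mod 3). 11 ≡ 1 (mod 2). So 10^{11} ≡ 10^{1} ≡ 1 (mod 3)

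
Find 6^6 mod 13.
By repeated squaring mod 13: 6^{1}≡6, 6^{2}≡10, 6^{4}≡9. Then 6^{6} = 6^{4+2} ≡ 9 × 10 ≡ 12 mod 13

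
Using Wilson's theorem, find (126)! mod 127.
By Wilson's theorem, (126)! ≡ -1 ≡ 126 mod 127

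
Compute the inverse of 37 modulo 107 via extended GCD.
Extended GCD: 37(-26) + 107(9) = 1. So 37^(-1) ≡ -26 ≡ 81 (mod 107). Verify: 37 × 81 = 2997 ≡ 1 (mod 107)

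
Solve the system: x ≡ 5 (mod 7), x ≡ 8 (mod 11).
M = 7 × 11 = 77. M₁ = 11, y₁ ≡ 2 (mod 7). M₂ = 7, y₂ ≡ 8 (mod 11). x = 5×11×2 + 8×7×8 ≡ 19 (mod 77)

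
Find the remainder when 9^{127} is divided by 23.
By Fermat: 9^{22} ≡ 1 (mod 23). 127 = 5×22 + 17. So 9^{127} ≡ 9^{17} ≡ 3 (mod 23)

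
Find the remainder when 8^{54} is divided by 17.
By Fermat: 8^{16} ≡ 1 (mod 17). 54 = 3×16 + 6. So 8^{54} ≡ 8^{6} ≡ 4 (mod 17)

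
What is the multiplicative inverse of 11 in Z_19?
Since 19 is prime, by Fermat 11^(-1) ≡ 11^{17} ≡ 7 (mod 19). Verify: 11 × 7 = 77 ≡ 1 (mod 19)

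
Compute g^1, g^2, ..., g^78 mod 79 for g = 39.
39^1, 39^2, ..., 39^{78} mod 79: [39, 20, 69, 5, 37, 21, 29, 25, 27, 26, 66, 46, 56, 51, 14, 72, 43, 18, 70, 44, 57, 11, 34, 62, 48, 55, 12, 73, 3, 38, 60, 49, 15, 32, 63, 8, 75, 2, 78, 40, 59, 10, 74, 42, 58, 50, 54, 52, 53, 13, 33, 23, 28, 65, 7, 36, 61, 9, 35, 22, 68, 45, 17, 31, 24, 67, 6, 76, 41, 19, 30, 64, 47, 16, 71, 4, 77, 1]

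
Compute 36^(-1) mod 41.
Since 41 is prime, by Fermat 36^(-1) ≡ 36^{39} ≡ 8 mod 41. Verify: 36 × 8 = 288 ≡ 1 mod 41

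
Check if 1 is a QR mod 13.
By Euler's criterion: 1^{6} ≡ 1 (mod 13). Since this equals 1, 1 is a QR.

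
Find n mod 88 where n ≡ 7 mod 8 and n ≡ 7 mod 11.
M = 8 × 11 = 88. M₁ = 11, y₁ ≡ 3 mod 8. M₂ = 8, y₂ ≡ 7 mod 11. n = 7×11×3 + 7×8×7 ≡ 7 mod 88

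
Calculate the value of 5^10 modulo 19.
By repeated squaring (mod 19): 5^{1}≡5, 5^{2}≡6, 5^{4}≡17, 5^{8}≡4. Then 5^{10} = 5^{8+2} ≡ 4 × 6 ≡ 5 (mod 19)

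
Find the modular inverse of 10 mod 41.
Since 41 is prime, by Fermat 10^(-1) ≡ 10^{39} ≡ 37 (mod 41). Verify: 10 × 37 = 370 ≡ 1 (mod 41)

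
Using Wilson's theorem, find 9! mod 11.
(10)! = (9)! × (10) ≡ -1 mod 11. So (9)! ≡ -1 × (10)^(-1) ≡ (-1)×(-1) = 1 mod 11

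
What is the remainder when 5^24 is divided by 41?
By repeated squaring mod 41: 5^{1}≡5, 5^{2}≡25, 5^{4}≡10, 5^{8}≡18, 5^{16}≡37. Then 5^{24} = 5^{16+8} ≡ 37 × 18 ≡ 10 mod 41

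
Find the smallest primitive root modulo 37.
g = 2. For each prime q|36: 2^{18}≡36, 2^{12}≡26, none ≡ 1, so ord_37(2) = 36 and 2 is a primitive root.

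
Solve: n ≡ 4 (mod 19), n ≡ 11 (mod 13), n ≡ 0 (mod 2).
M = 19 × 13 × 2 = 494. M₁ = 26, y₁ ≡ 11 (mod 19). M₂ = 38, y₂ ≡ 12 (mod 13). M₃ = 247, y₃ ≡ 1 (mod 2). n = 4×26×11 + 11×38×12 + 0×247×1 ≡ 232 (mod 494)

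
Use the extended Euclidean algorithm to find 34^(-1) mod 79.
Extended GCD: 34(7) + 79(-3) = 1. So 34^(-1) ≡ 7 mod 79. Verify: 34 × 7 = 238 ≡ 1 mod 79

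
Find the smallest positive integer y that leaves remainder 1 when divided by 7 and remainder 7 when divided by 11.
M = 7 × 11 = 77. M₁ = 11, y₁ ≡ 2 mod 7. M₂ = 7, y₂ ≡ 8 mod 11. y = 1×11×2 + 7×7×8 ≡ 29 mod 77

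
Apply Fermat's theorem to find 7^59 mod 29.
By Fermat: 7^{28} ≡ 1 mod 29. 59 = 2×28 + 3. So 7^{59} ≡ 7^{3} ≡ 24 mod 29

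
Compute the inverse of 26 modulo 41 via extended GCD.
Extended GCD: 26(-11) + 41(7) = 1. So 26^(-1) ≡ -11 ≡ 30 mod 41. Verify: 26 × 30 = 780 ≡ 1 mod 41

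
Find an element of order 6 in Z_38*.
27 has order 6 mod 38 since 27^{6} ≡ 1 mod 38 and no smaller power works.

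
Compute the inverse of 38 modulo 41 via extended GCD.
Extended GCD: 38(-14) + 41(13) = 1. So 38^(-1) ≡ -14 ≡ 27 mod 41. Verify: 38 × 27 = 1026 ≡ 1 mod 41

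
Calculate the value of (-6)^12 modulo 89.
By repeated squaring mod 89: (-6)^{1}≡83, (-6)^{2}≡36, (-6)^{4}≡50, (-6)^{8}≡8. Then (-6)^{12} = (-6)^{8+4} ≡ 8 × 50 ≡ 44 mod 89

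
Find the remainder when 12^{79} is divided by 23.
By Fermat: 12^{22} ≡ 1 mod 23. 79 = 3×22 + 13. So 12^{79} ≡ 12^{13} ≡ 6 mod 23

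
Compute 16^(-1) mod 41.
Since 41 is prime, by Fermat 16^(-1) ≡ 16^{39} ≡ 18 mod 41. Verify: 16 × 18 = 288 ≡ 1 mod 41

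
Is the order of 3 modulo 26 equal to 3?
Powers of 3 mod 26: 3^1≡3, 3^2≡9, 3^3≡1. First k with 3^k≡1 is k=3. Yes, ord_26(3) = 3.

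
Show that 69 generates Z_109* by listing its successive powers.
69^1, 69^2, ..., 69^{108} mod 109: [69, 74, 92, 26, 50, 71, 103, 22, 101, 102, 62, 27, 10, 36, 86, 48, 42, 64, 56, 49, 2, 29, 39, 75, 52, 100, 33, 97, 44, 93, 95, 15, 54, 20, 72, 63, 96, 84, 19, 3, 98, 4, 58, 78, 41, 104, 91, 66, 85, 88, 77, 81, 30, 108, 40, 35, 17, 83, 59, 38, 6, 87, 8, 7, 47, 82, 99, 73, 23, 61, 67, 45, 53, 60, 107, 80, 70, 34, 57, 9, 76, 12, 65, 16, 14, 94, 55, 89, 37, 46, 13, 25, 90, 106, 11, 105, 51, 31, 68, 5, 18, 43, 24, 21, 32, 28, 79, 1]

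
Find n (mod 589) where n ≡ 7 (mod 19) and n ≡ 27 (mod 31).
M = 19 × 31 = 589. M₁ = 31, y₁ ≡ 8 (mod 19). M₂ = 19, y₂ ≡ 18 (mod 31). n = 7×31×8 + 27×19×18 ≡ 368 (mod 589)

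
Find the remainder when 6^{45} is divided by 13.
By Fermat: 6^{12} ≡ 1 mod 13. 45 = 3×12 + 9. So 6^{45} ≡ 6^{9} ≡ 5 mod 13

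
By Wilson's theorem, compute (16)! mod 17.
By Wilson's theorem, (16)! ≡ -1 ≡ 16 mod 17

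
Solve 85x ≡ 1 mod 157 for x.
Since 157 is prime, by Fermat 85^(-1) ≡ 85^{155} ≡ 133 mod 157. Verify: 85 × 133 = 11305 ≡ 1 mod 157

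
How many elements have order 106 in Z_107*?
A prime p has φ(p-1) primitive roots; here φ(106) = 52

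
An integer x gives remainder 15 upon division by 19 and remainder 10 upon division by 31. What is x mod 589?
M = 19 × 31 = 589. M₁ = 31, y₁ ≡ 8 mod 19. M₂ = 19, y₂ ≡ 18 mod 31. x = 15×31×8 + 10×19×18 ≡ 72 mod 589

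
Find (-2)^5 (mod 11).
By repeated squaring (mod 11): (-2)^{1}≡9, (-2)^{2}≡4, (-2)^{4}≡5. Then (-2)^{5} = (-2)^{4+1} ≡ 5 × 9 ≡ 1 (mod 11)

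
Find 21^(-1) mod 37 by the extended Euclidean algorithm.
Extended GCD: 21(-7) + 37(4) = 1. So 21^(-1) ≡ -7 ≡ 30 mod 37. Verify: 21 × 30 = 630 ≡ 1 mod 37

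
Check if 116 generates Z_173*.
116^{86} ≡ 1 (mod 173) and 86 < 172, so ord_173(116) = 86 ≠ 172 and 116 is not a primitive root.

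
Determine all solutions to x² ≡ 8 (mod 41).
The square roots of 8 mod 41 are 34 and 7. Verify: 34² = 1156 ≡ 8 (mod 41)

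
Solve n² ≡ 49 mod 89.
The square roots of 49 mod 89 are 82 and 7. Verify: 82² = 6724 ≡ 49 mod 89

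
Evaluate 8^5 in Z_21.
By repeated squaring (mod 21): 8^{1}≡8, 8^{2}≡1, 8^{4}≡1. Then 8^{5} = 8^{4+1} ≡ 1 × 8 ≡ 8 (mod 21)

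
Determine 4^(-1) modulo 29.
Since 29 is prime, by Fermat 4^(-1) ≡ 4^{27} ≡ 22 mod 29. Verify: 4 × 22 = 88 ≡ 1 mod 29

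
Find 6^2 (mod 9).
6^{2} = 36 ≡ 0 (mod 9)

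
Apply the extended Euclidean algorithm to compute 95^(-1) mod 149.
Extended GCD: 95(-69) + 149(44) = 1. So 95^(-1) ≡ -69 ≡ 80 mod 149. Verify: 95 × 80 = 7600 ≡ 1 mod 149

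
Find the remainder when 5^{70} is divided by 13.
By Fermat: 5^{12} ≡ 1 (mod 13). 70 = 5×12 + 10. So 5^{70} ≡ 5^{10} ≡ 12 (mod 13)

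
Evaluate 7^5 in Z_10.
By repeated squaring mod 10: 7^{1}≡7, 7^{2}≡9, 7^{4}≡1. Then 7^{5} = 7^{4+1} ≡ 1 × 7 ≡ 7 mod 10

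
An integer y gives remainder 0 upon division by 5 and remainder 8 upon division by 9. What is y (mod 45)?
M = 5 × 9 = 45. M₁ = 9, y₁ ≡ 4 (mod 5). M₂ = 5, y₂ ≡ 2 (mod 9). y = 0×9×4 + 8×5×2 ≡ 35 (mod 45)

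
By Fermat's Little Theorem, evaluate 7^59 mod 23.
By Fermat: 7^{22} ≡ 1 mod 23. 59 = 2×22 + 15. So 7^{59} ≡ 7^{15} ≡ 14 mod 23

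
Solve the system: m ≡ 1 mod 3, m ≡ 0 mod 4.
M = 3 × 4 = 12. M₁ = 4, y₁ ≡ 1 mod 3. M₂ = 3, y₂ ≡ 3 mod 4. m = 1×4×1 + 0×3×3 ≡ 4 mod 12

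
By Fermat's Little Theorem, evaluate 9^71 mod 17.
By Fermat: 9^{16} ≡ 1 (mod 17). 71 = 4×16 + 7. So 9^{71} ≡ 9^{7} ≡ 2 (mod 17)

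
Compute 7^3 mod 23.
7^{3} = 343 ≡ 21 (mod 23)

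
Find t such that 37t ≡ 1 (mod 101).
Since 101 is prime, by Fermat 37^(-1) ≡ 37^{99} ≡ 71 (mod 101). Verify: 37 × 71 = 2627 ≡ 1 (mod 101)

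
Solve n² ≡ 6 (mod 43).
The square roots of 6 mod 43 are 36 and 7. Verify: 36² = 1296 ≡ 6 (mod 43)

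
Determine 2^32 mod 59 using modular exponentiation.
By repeated squaring (mod 59): 2^{1}≡2, 2^{2}≡4, 2^{4}≡16, 2^{8}≡20, 2^{16}≡46, 2^{32}≡51. So 2^{32} ≡ 51 (mod 59)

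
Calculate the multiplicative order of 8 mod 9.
Powers of 8 mod 9: 8^1≡8, 8^2≡1. So the order of 8 is 2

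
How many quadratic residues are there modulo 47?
Exactly half the non-zero residues mod a prime are QRs: (47-1)/2 = 23.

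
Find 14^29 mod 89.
By repeated squaring mod 89: 14^{1}≡14, 14^{2}≡18, 14^{4}≡57, 14^{8}≡45, 14^{16}≡67. Then 14^{29} = 14^{16+8+4+1} ≡ 67 × 45 × 57 × 14 ≡ 33 mod 89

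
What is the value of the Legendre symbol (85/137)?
(85/137) = 85^{68} mod 137 = -1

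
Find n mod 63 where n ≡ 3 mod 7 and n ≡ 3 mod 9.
M = 7 × 9 = 63. M₁ = 9, y₁ ≡ 4 mod 7. M₂ = 7, y₂ ≡ 4 mod 9. n = 3×9×4 + 3×7×4 ≡ 3 mod 63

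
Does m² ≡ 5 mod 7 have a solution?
By Euler's criterion: 5^{3} ≡ 6 mod 7. Since this equals -1 (≡ 6), 5 is not a QR.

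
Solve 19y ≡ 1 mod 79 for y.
Since 79 is prime, by Fermat 19^(-1) ≡ 19^{77} ≡ 25 mod 79. Verify: 19 × 25 = 475 ≡ 1 mod 79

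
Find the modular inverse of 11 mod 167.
Since 167 is prime, by Fermat 11^(-1) ≡ 11^{165} ≡ 76 mod 167. Verify: 11 × 76 = 836 ≡ 1 mod 167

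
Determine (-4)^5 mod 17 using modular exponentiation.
By repeated squaring mod 17: (-4)^{1}≡13, (-4)^{2}≡16, (-4)^{4}≡1. Then (-4)^{5} = (-4)^{4+1} ≡ 1 × 13 ≡ 13 mod 17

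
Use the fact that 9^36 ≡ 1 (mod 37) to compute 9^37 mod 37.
By Fermat: 9^{36} ≡ 1 (mod 37). So 9^{37} = 9^{36} · 9^{1} ≡ 9^{1} ≡ 9 (mod 37)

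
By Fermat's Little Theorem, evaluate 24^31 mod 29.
By Fermat: 24^{28} ≡ 1 mod 29. So 24^{31} = 24^{28} · 24^{3} ≡ 24^{3} ≡ 20 mod 29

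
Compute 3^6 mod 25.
By repeated squaring (mod 25): 3^{1}≡3, 3^{2}≡9, 3^{4}≡6. Then 3^{6} = 3^{4+2} ≡ 6 × 9 ≡ 4 (mod 25)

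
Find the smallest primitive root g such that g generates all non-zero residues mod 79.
g = 3. For each prime q|78: 3^{39}≡78, 3^{26}≡23, 3^{6}≡18, none ≡ 1, so ord_79(3) = 78 and 3 is a primitive root.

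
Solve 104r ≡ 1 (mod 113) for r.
Since 113 is prime, by Fermat 104^(-1) ≡ 104^{111} ≡ 25 (mod 113). Verify: 104 × 25 = 2600 ≡ 1 (mod 113)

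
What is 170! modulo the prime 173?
(172)! = (170)! × (171) × (172) ≡ -1 (mod 173). So (170)! ≡ -1 × [(172)(171)]^(-1) ≡ 86 (mod 173)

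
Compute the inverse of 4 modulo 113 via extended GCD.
Extended GCD: 4(-28) + 113(1) = 1. So 4^(-1) ≡ -28 ≡ 85 mod 113. Verify: 4 × 85 = 340 ≡ 1 mod 113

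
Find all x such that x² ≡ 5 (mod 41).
The square roots of 5 mod 41 are 28 and 13. Verify: 28² = 784 ≡ 5 (mod 41)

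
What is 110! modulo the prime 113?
(112)! = (110)! × (111) × (112) ≡ -1 mod 113. So (110)! ≡ -1 × [(112)(111)]^(-1) ≡ 56 mod 113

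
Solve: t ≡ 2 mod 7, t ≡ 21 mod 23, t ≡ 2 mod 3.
M = 7 × 23 × 3 = 483. M₁ = 69, y₁ ≡ 6 mod 7. M₂ = 21, y₂ ≡ 11 mod 23. M₃ = 161, y₃ ≡ 2 mod 3. t = 2×69×6 + 21×21×11 + 2×161×2 ≡ 44 mod 483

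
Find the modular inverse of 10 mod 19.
Since 19 is prime, by Fermat 10^(-1) ≡ 10^{17} ≡ 2 (mod 19). Verify: 10 × 2 = 20 ≡ 1 (mod 19)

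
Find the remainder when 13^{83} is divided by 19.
By Fermat: 13^{18} ≡ 1 mod 19. 83 = 4×18 + 11. So 13^{83} ≡ 13^{11} ≡ 2 mod 19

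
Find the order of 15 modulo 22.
Powers of 15 mod 22: 15^1≡15, 15^2≡5, 15^3≡9, 15^4≡3, 15^5≡1. ord_22(15) = 5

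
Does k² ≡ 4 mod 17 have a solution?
By Euler's criterion: 4^{8} ≡ 1 mod 17. Since this equals 1, 4 is a QR.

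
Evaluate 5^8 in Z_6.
By repeated squaring mod 6: 5^{1}≡5, 5^{2}≡1, 5^{4}≡1, 5^{8}≡1. So 5^{8} ≡ 1 mod 6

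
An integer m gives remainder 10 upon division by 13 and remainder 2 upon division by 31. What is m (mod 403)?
M = 13 × 31 = 403. M₁ = 31, y₁ ≡ 8 (mod 13). M₂ = 13, y₂ ≡ 12 (mod 31). m = 10×31×8 + 2×13×12 ≡ 374 (mod 403)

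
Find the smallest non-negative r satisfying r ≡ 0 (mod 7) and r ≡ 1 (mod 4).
M = 7 × 4 = 28. M₁ = 4, y₁ ≡ 2 (mod 7). M₂ = 7, y₂ ≡ 3 (mod 4). r = 0×4×2 + 1×7×3 ≡ 21 (mod 28)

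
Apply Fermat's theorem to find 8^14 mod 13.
By Fermat: 8^{12} ≡ 1 mod 13. So 8^{14} = 8^{12} · 8^{2} ≡ 8^{2} ≡ 12 mod 13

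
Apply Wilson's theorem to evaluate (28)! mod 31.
(30)! = (28)! × (29) × (30) ≡ -1 (mod 31). So (28)! ≡ -1 × [(30)(29)]^(-1) ≡ 15 (mod 31)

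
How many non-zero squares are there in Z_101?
Exactly half the non-zero residues mod a prime are QRs: (101-1)/2 = 50.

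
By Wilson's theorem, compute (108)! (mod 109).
By Wilson's theorem, (108)! ≡ -1 ≡ 108 (mod 109)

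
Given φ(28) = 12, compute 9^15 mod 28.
By Euler: 9^{12} ≡ 1 mod 28 since gcd(9, 28) = 1. 15 = 1×12 + 3. So 9^{15} ≡ 9^{3} ≡ 1 mod 28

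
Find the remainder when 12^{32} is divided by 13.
By Fermat: 12^{12} ≡ 1 (mod 13). 32 = 2×12 + 8. So 12^{32} ≡ 12^{8} ≡ 1 (mod 13)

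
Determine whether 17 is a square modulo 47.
By Euler's criterion: 17^{23} ≡ 1 mod 47. Since this equals 1, 17 is a QR.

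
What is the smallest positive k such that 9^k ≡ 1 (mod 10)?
Powers of 9 mod 10: 9^1≡9, 9^2≡1. So the order of 9 is 2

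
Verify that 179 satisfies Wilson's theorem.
(178)! mod 179 = 178. Since this equals -1 (mod 179), Wilson confirms 179 is prime.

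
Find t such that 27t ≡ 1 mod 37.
Since 37 is prime, by Fermat 27^(-1) ≡ 27^{35} ≡ 11 mod 37. Verify: 27 × 11 = 297 ≡ 1 mod 37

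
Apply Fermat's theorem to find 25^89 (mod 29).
By Fermat: 25^{28} ≡ 1 (mod 29). 89 = 3×28 + 5. So 25^{89} ≡ 25^{5} ≡ 20 (mod 29)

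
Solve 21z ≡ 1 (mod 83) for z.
Since 83 is prime, by Fermat 21^(-1) ≡ 21^{81} ≡ 4 (mod 83). Verify: 21 × 4 = 84 ≡ 1 (mod 83)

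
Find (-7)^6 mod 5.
Using Fermat: (-7)^{4} ≡ 1 mod 5. 6 ≡ 2 mod 4. So (-7)^{6} ≡ (-7)^{2} ≡ 4 mod 5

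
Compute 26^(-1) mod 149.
Since 149 is prime, by Fermat 26^(-1) ≡ 26^{147} ≡ 86 mod 149. Verify: 26 × 86 = 2236 ≡ 1 mod 149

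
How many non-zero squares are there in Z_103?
For prime 103, there are (p-1)/2 = (103-1)/2 = 51 quadratic residues (excluding 0).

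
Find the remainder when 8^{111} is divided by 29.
By Fermat: 8^{28} ≡ 1 (mod 29). 111 = 3×28 + 27. So 8^{111} ≡ 8^{27} ≡ 11 (mod 29)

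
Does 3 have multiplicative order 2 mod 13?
Powers of 3 mod 13: 3^1≡3, 3^2≡9, 3^3≡1. 3^2≡9≢1, so ord ≠ 2. No, the actual order is 3.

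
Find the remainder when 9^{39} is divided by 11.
By Fermat: 9^{10} ≡ 1 (mod 11). 39 = 3×10 + 9. So 9^{39} ≡ 9^{9} ≡ 5 (mod 11)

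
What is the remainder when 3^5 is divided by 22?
By repeated squaring (mod 22): 3^{1}≡3, 3^{2}≡9, 3^{4}≡15. Then 3^{5} = 3^{4+1} ≡ 15 × 3 ≡ 1 (mod 22)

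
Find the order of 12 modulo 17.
Powers of 12 mod 17: 12^1≡12, 12^2≡8, 12^3≡11, 12^4≡13, 12^5≡3, 12^6≡2, 12^7≡7, 12^8≡16, 12^9≡5, 12^10≡9, 12^11≡6, 12^12≡4, 12^13≡14, 12^14≡15, 12^15≡10, 12^16≡1. So the order of 12 is 16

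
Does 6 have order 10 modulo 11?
ord_11(6) divides 10. For each prime q|10: 6^{5}≡10, 6^{2}≡3, none ≡ 1. So 6 has order 10 and is a primitive root mod 11.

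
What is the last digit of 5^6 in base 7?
Using Fermat: 5^{6} ≡ 1 (mod 7). 6 ≡ 0 (mod 6). So 5^{6} ≡ 5^{0} ≡ 1 (mod 7)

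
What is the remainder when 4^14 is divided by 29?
By repeated squaring mod 29: 4^{1}≡4, 4^{2}≡16, 4^{4}≡24, 4^{8}≡25. Then 4^{14} = 4^{8+4+2} ≡ 25 × 24 × 16 ≡ 1 mod 29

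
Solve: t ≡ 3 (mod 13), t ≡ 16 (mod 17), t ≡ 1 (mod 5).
M = 13 × 17 × 5 = 1105. M₁ = 85, y₁ ≡ 2 (mod 13). M₂ = 65, y₂ ≡ 11 (mod 17). M₃ = 221, y₃ ≡ 1 (mod 5). t = 3×85×2 + 16×65×11 + 1×221×1 ≡ 16 (mod 1105)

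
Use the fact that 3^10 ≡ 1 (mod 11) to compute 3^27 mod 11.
By Fermat: 3^{10} ≡ 1 (mod 11). 27 = 2×10 + 7. So 3^{27} ≡ 3^{7} ≡ 9 (mod 11)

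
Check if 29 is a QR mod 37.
By Euler's criterion: 29^{18} ≡ 36 mod 37. Since this equals -1 (≡ 36), 29 is not a QR.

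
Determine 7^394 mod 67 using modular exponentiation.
Using Fermat: 7^{66} ≡ 1 (mod 67). 394 ≡ 64 (mod 66). So 7^{394} ≡ 7^{64} ≡ 26 (mod 67)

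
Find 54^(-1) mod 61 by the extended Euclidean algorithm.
Extended GCD: 54(26) + 61(-23) = 1. So 54^(-1) ≡ 26 mod 61. Verify: 54 × 26 = 1404 ≡ 1 mod 61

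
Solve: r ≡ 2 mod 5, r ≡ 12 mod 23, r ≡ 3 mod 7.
M = 5 × 23 × 7 = 805. M₁ = 161, y₁ ≡ 1 mod 5. M₂ = 35, y₂ ≡ 2 mod 23. M₃ = 115, y₃ ≡ 5 mod 7. r = 2×161×1 + 12×35×2 + 3×115×5 ≡ 472 mod 805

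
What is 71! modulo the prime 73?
(72)! = (71)! × (72) ≡ -1 (mod 73). So (71)! ≡ -1 × (72)^(-1) ≡ (-1)×(-1) = 1 (mod 73)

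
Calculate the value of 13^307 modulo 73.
Using Fermat: 13^{72} ≡ 1 mod 73. 307 ≡ 19 mod 72. So 13^{307} ≡ 13^{19} ≡ 14 mod 73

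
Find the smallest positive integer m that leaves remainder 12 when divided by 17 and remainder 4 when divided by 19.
M = 17 × 19 = 323. M₁ = 19, y₁ ≡ 9 (mod 17). M₂ = 17, y₂ ≡ 9 (mod 19). m = 12×19×9 + 4×17×9 ≡ 80 (mod 323)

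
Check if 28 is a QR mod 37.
By Euler's criterion: 28^{18} ≡ 1 mod 37. Since this equals 1, 28 is a QR.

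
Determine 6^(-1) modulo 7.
Since 7 is prime, by Fermat 6^(-1) ≡ 6^{5} ≡ 6 (mod 7). Verify: 6 × 6 = 36 ≡ 1 (mod 7)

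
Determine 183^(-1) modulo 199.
Since 199 is prime, by Fermat 183^(-1) ≡ 183^{197} ≡ 87 mod 199. Verify: 183 × 87 = 15921 ≡ 1 mod 199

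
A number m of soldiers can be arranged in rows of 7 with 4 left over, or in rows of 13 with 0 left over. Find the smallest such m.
M = 7 × 13 = 91. M₁ = 13, y₁ ≡ 6 (mod 7). M₂ = 7, y₂ ≡ 2 (mod 13). m = 4×13×6 + 0×7×2 ≡ 39 (mod 91)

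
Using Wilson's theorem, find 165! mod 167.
(166)! = (165)! × (166) ≡ -1 (mod 167). So (165)! ≡ -1 × (166)^(-1) ≡ (-1)×(-1) = 1 (mod 167)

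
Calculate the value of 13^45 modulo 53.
By repeated squaring mod 53: 13^{1}≡13, 13^{2}≡10, 13^{4}≡47, 13^{8}≡36, 13^{16}≡24, 13^{32}≡46. Then 13^{45} = 13^{32+8+4+1} ≡ 46 × 36 × 47 × 13 ≡ 46 mod 53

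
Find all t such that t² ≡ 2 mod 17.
The square roots of 2 mod 17 are 6 and 11. Verify: 6² = 36 ≡ 2 mod 17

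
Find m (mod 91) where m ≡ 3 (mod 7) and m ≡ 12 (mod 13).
M = 7 × 13 = 91. M₁ = 13, y₁ ≡ 6 (mod 7). M₂ = 7, y₂ ≡ 2 (mod 13). m = 3×13×6 + 12×7×2 ≡ 38 (mod 91)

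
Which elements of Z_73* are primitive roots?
There are φ(72) = 24 primitive roots mod 73: {5, 11, 13, 14, 15, 20, 26, 28, 29, 31, 33, 34, 39, 40, 42, 44, 45, 47, 53, 58, 59, 60, 62, 68}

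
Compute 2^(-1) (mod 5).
Since 5 is prime, by Fermat 2^(-1) ≡ 2^{3} ≡ 3 (mod 5). Verify: 2 × 3 = 6 ≡ 1 (mod 5)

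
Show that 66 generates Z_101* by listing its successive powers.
66^1, 66^2, ..., 66^{100} mod 101: [66, 13, 50, 68, 44, 76, 67, 79, 63, 17, 11, 19, 42, 45, 41, 80, 28, 30, 61, 87, 86, 20, 7, 58, 91, 47, 72, 5, 27, 65, 48, 37, 18, 77, 32, 92, 12, 85, 55, 95, 8, 23, 3, 97, 39, 49, 2, 31, 26, 100, 35, 88, 51, 33, 57, 25, 34, 22, 38, 84, 90, 82, 59, 56, 60, 21, 73, 71, 40, 14, 15, 81, 94, 43, 10, 54, 29, 96, 74, 36, 53, 64, 83, 24, 69, 9, 89, 16, 46, 6, 93, 78, 98, 4, 62, 52, 99, 70, 75, 1]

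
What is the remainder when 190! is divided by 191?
By Wilson's theorem, (190)! ≡ -1 ≡ 190 (mod 191)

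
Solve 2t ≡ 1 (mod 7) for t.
Since 7 is prime, by Fermat 2^(-1) ≡ 2^{5} ≡ 4 (mod 7). Verify: 2 × 4 = 8 ≡ 1 (mod 7)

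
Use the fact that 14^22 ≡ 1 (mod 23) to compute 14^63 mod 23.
By Fermat: 14^{22} ≡ 1 (mod 23). 63 = 2×22 + 19. So 14^{63} ≡ 14^{19} ≡ 10 (mod 23)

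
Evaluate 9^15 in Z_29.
By repeated squaring (mod 29): 9^{1}≡9, 9^{2}≡23, 9^{4}≡7, 9^{8}≡20. Then 9^{15} = 9^{8+4+2+1} ≡ 20 × 7 × 23 × 9 ≡ 9 (mod 29)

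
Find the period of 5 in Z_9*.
Powers of 5 mod 9: 5^1≡5, 5^2≡7, 5^3≡8, 5^4≡4, 5^5≡2, 5^6≡1. ord_9(5) = 6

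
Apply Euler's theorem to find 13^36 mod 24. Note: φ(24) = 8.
By Euler: 13^{8} ≡ 1 mod 24 since gcd(13, 24) = 1. 36 = 4×8 + 4. So 13^{36} ≡ 13^{4} ≡ 1 mod 24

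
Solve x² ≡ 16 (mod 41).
The square roots of 16 mod 41 are 37 and 4. Verify: 37² = 1369 ≡ 16 (mod 41)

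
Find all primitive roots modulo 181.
There are φ(180) = 48 primitive roots mod 181: {2, 10, 18, 21, 23, 24, 28, 41, 47, 50, 53, 54, 57, 58, 63, 66, 69, 76, 77, 78, 83, 84, 85, 90, 91, 96, 97, 98, 103, 104, 105, 112, 115, 118, 123, 124, 127, 128, 131, 134, 140, 153, 157, 158, 160, 163, 171, 179}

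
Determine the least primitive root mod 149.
g = 2. For each prime q|148: 2^{74}≡148, 2^{4}≡16, none ≡ 1, so ord_149(2) = 148 and 2 is a primitive root.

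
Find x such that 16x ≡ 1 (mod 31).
Since 31 is prime, by Fermat 16^(-1) ≡ 16^{29} ≡ 2 (mod 31). Verify: 16 × 2 = 32 ≡ 1 (mod 31)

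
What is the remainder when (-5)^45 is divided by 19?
Using Fermat: (-5)^{18} ≡ 1 (mod 19). 45 ≡ 9 (mod 18). So (-5)^{45} ≡ (-5)^{9} ≡ 18 (mod 19)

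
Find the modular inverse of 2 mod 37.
Since 37 is prime, by Fermat 2^(-1) ≡ 2^{35} ≡ 19 (mod 37). Verify: 2 × 19 = 38 ≡ 1 (mod 37)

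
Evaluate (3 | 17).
(3/17) = 3^{8} mod 17 = -1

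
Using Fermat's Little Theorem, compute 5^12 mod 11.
By Fermat: 5^{10} ≡ 1 mod 11. So 5^{12} = 5^{10} · 5^{2} ≡ 5^{2} ≡ 3 mod 11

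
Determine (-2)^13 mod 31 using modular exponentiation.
By repeated squaring mod 31: (-2)^{1}≡29, (-2)^{2}≡4, (-2)^{4}≡16, (-2)^{8}≡8. Then (-2)^{13} = (-2)^{8+4+1} ≡ 8 × 16 × 29 ≡ 23 mod 31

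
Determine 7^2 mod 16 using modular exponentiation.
7^{2} = 49 ≡ 1 mod 16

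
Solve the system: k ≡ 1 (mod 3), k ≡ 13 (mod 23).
M = 3 × 23 = 69. M₁ = 23, y₁ ≡ 2 (mod 3). M₂ = 3, y₂ ≡ 8 (mod 23). k = 1×23×2 + 13×3×8 ≡ 13 (mod 69)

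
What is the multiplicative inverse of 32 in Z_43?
Since 43 is prime, by Fermat 32^(-1) ≡ 32^{41} ≡ 39 mod 43. Verify: 32 × 39 = 1248 ≡ 1 mod 43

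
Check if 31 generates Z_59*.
ord_59(31) divides 58. For each prime q|58: 31^{29}≡58, 31^{2}≡17, none ≡ 1. So 31 has order 58 and is a primitive root mod 59.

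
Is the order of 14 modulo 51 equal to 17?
Powers of 14 mod 51: 14^1≡14, 14^2≡43, 14^3≡41, 14^4≡13, 14^5≡29, 14^6≡49, 14^7≡23, 14^8≡16, 14^9≡20, 14^10≡25, 14^11≡44, 14^12≡4, 14^13≡5, 14^14≡19, 14^15≡11, 14^16≡1. Already 14^16≡1, so the order is 16 < 17. No, the actual order is 16.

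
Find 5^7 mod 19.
By repeated squaring mod 19: 5^{1}≡5, 5^{2}≡6, 5^{4}≡17. Then 5^{7} = 5^{4+2+1} ≡ 17 × 6 × 5 ≡ 16 mod 19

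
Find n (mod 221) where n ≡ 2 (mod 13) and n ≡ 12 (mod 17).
M = 13 × 17 = 221. M₁ = 17, y₁ ≡ 10 (mod 13). M₂ = 13, y₂ ≡ 4 (mod 17). n = 2×17×10 + 12×13×4 ≡ 80 (mod 221)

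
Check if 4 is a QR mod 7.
By Euler's criterion: 4^{3} ≡ 1 (mod 7). Since this equals 1, 4 is a QR.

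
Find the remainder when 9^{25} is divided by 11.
By Fermat: 9^{10} ≡ 1 (mod 11). 25 = 2×10 + 5. So 9^{25} ≡ 9^{5} ≡ 1 (mod 11)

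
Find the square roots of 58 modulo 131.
The square roots of 58 mod 131 are 53 and 78. Verify: 53² = 2809 ≡ 58 (mod 131)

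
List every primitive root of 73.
There are φ(72) = 24 primitive roots mod 73: {5, 11, 13, 14, 15, 20, 26, 28, 29, 31, 33, 34, 39, 40, 42, 44, 45, 47, 53, 58, 59, 60, 62, 68}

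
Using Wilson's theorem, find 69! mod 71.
(70)! = (69)! × (70) ≡ -1 mod 71. So (69)! ≡ -1 × (70)^(-1) ≡ (-1)×(-1) = 1 mod 71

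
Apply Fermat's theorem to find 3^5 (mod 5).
By Fermat: 3^{4} ≡ 1 (mod 5). So 3^{5} = 3^{4} · 3^{1} ≡ 3^{1} ≡ 3 (mod 5)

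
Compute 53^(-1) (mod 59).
Since 59 is prime, by Fermat 53^(-1) ≡ 53^{57} ≡ 49 (mod 59). Verify: 53 × 49 = 2597 ≡ 1 (mod 59)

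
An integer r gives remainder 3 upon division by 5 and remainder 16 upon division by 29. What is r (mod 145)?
M = 5 × 29 = 145. M₁ = 29, y₁ ≡ 4 (mod 5). M₂ = 5, y₂ ≡ 6 (mod 29). r = 3×29×4 + 16×5×6 ≡ 103 (mod 145)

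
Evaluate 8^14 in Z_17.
By repeated squaring (mod 17): 8^{1}≡8, 8^{2}≡13, 8^{4}≡16, 8^{8}≡1. Then 8^{14} = 8^{8+4+2} ≡ 1 × 16 × 13 ≡ 4 (mod 17)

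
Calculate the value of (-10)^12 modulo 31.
By repeated squaring (mod 31): (-10)^{1}≡21, (-10)^{2}≡7, (-10)^{4}≡18, (-10)^{8}≡14. Then (-10)^{12} = (-10)^{8+4} ≡ 14 × 18 ≡ 4 (mod 31)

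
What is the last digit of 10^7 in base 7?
Using Fermat: 10^{6} ≡ 1 (mod 7). 7 ≡ 1 (mod 6). So 10^{7} ≡ 10^{1} ≡ 3 (mod 7)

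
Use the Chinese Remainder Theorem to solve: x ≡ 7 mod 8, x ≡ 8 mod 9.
M = 8 × 9 = 72. M₁ = 9, y₁ ≡ 1 mod 8. M₂ = 8, y₂ ≡ 8 mod 9. x = 7×9×1 + 8×8×8 ≡ 71 mod 72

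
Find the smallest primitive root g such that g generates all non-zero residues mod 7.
g = 3. Powers: [3, 2, 6, 4, 5, 1] generates all 6 non-zero residues.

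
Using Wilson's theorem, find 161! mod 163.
(162)! = (161)! × (162) ≡ -1 (mod 163). So (161)! ≡ -1 × (162)^(-1) ≡ (-1)×(-1) = 1 (mod 163)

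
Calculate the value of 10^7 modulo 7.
Using Fermat: 10^{6} ≡ 1 (mod 7). 7 ≡ 1 (mod 6). So 10^{7} ≡ 10^{1} ≡ 3 (mod 7)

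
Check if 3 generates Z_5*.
ord_5(3) divides 4. For each prime q|4: 3^{2}≡4, none ≡ 1. So 3 has order 4 and is a primitive root mod 5.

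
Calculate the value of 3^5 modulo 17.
By repeated squaring mod 17: 3^{1}≡3, 3^{2}≡9, 3^{4}≡13. Then 3^{5} = 3^{4+1} ≡ 13 × 3 ≡ 5 mod 17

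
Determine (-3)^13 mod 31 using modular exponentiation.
By repeated squaring mod 31: (-3)^{1}≡28, (-3)^{2}≡9, (-3)^{4}≡19, (-3)^{8}≡20. Then (-3)^{13} = (-3)^{8+4+1} ≡ 20 × 19 × 28 ≡ 7 mod 31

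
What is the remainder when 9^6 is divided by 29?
By repeated squaring mod 29: 9^{1}≡9, 9^{2}≡23, 9^{4}≡7. Then 9^{6} = 9^{4+2} ≡ 7 × 23 ≡ 16 mod 29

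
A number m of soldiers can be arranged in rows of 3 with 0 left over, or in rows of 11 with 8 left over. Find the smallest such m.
M = 3 × 11 = 33. M₁ = 11, y₁ ≡ 2 (mod 3). M₂ = 3, y₂ ≡ 4 (mod 11). m = 0×11×2 + 8×3×4 ≡ 30 (mod 33)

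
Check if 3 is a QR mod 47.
By Euler's criterion: 3^{23} ≡ 1 (mod 47). Since this equals 1, 3 is a QR.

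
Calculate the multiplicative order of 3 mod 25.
Powers of 3 mod 25: 3^1≡3, 3^2≡9, 3^3≡2, 3^4≡6, 3^5≡18, 3^6≡4, 3^7≡12, 3^8≡11, 3^9≡8, 3^10≡24, 3^11≡22, 3^12≡16, 3^13≡23, 3^14≡19, 3^15≡7, 3^16≡21, 3^17≡13, 3^18≡14, 3^19≡17, 3^20≡1. Order = 20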